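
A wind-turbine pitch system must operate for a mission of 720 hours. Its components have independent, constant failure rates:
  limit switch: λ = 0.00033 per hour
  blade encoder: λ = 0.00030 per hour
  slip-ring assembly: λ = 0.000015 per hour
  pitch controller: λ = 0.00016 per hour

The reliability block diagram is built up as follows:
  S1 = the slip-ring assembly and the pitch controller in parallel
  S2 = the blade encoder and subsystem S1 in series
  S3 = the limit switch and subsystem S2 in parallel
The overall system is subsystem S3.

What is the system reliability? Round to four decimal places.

R(limit switch) = exp(−0.00033 × 720) = 0.788518
R(blade encoder) = exp(−0.00030 × 720) = 0.805735
R(slip-ring assembly) = exp(−0.000015 × 720) = 0.989258
R(pitch controller) = exp(−0.00016 × 720) = 0.891188
Parallel (slip-ring assembly and pitch controller): 1 − (1 − 0.989258)(1 − 0.891188) = 0.998831
Series (blade encoder and [0.998831]): 0.805735 × 0.998831 = 0.804793
Parallel (limit switch and [0.804793]): 1 − (1 − 0.788518)(1 − 0.804793) = 0.9587

0.9587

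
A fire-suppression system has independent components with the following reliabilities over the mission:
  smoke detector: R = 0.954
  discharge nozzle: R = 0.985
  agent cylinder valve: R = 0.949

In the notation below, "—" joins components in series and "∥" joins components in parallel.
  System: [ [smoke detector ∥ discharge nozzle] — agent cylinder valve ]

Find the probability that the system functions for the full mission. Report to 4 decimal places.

Parallel (smoke detector and discharge nozzle): 1 − (1 − 0.954000)(1 − 0.985000) = 0.999310
Series ([0.999310] and agent cylinder valve): 0.999310 × 0.949000 = 0.9483

0.9483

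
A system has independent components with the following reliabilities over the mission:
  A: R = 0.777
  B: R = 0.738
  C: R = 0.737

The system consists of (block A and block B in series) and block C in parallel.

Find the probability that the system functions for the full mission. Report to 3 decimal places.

Series (A and B): 0.77700 × 0.73800 = 0.57343
Parallel ([0.57343] and C): 1 − (1 − 0.57343)(1 − 0.73700) = 0.888

0.888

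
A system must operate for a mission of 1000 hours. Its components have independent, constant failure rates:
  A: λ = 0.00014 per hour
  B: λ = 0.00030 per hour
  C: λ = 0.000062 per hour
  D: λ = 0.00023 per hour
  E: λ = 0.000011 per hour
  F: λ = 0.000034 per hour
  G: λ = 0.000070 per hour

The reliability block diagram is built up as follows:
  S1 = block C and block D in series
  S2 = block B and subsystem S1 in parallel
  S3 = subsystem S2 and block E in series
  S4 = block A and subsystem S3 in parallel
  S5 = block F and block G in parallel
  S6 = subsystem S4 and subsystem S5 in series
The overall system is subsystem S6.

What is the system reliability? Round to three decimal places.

R(A) = exp(−0.00014 × 1000) = 0.86936
R(B) = exp(−0.00030 × 1000) = 0.74082
R(C) = exp(−0.000062 × 1000) = 0.93988
R(D) = exp(−0.00023 × 1000) = 0.79453
R(E) = exp(−0.000011 × 1000) = 0.98906
R(F) = exp(−0.000034 × 1000) = 0.96657
R(G) = exp(−0.000070 × 1000) = 0.93239
Series (C and D): 0.93988 × 0.79453 = 0.74676
Parallel (B and [0.74676]): 1 − (1 − 0.74082)(1 − 0.74676) = 0.93437
Series ([0.93437] and E): 0.93437 × 0.98906 = 0.92415
Parallel (A and [0.92415]): 1 − (1 − 0.86936)(1 − 0.92415) = 0.99009
Parallel (F and G): 1 − (1 − 0.96657)(1 − 0.93239) = 0.99774
Series ([0.99009] and [0.99774]): 0.99009 × 0.99774 = 0.988

0.988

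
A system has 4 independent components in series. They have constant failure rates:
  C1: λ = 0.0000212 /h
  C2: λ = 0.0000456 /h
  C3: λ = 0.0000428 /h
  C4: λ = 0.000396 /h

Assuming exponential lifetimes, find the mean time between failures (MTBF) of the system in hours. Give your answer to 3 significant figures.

Series of exponential components: λ_sys = Σ λ_i
λ_sys = 0.0000212 + 0.0000456 + 0.0000428 + 0.000396 = 5.0560e-04 /h
MTBF = 1 / λ_sys = 1980 h

1980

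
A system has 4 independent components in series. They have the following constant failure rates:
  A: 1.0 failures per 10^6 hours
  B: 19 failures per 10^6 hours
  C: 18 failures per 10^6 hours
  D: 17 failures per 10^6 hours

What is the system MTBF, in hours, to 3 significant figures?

Series of exponential components: λ_sys = Σ λ_i
λ_sys = 0.0000010 + 0.000019 + 0.000018 + 0.000017 = 5.5000e-05 /h
MTBF = 1 / λ_sys = 18200 h

18200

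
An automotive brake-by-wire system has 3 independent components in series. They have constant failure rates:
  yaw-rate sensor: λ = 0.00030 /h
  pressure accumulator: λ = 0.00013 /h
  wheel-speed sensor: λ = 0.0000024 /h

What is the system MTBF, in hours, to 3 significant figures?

Series of exponential components: λ_sys = Σ λ_i
λ_sys = 0.00030 + 0.00013 + 0.0000024 = 4.3240e-04 /h
MTBF = 1 / λ_sys = 2310 h

2310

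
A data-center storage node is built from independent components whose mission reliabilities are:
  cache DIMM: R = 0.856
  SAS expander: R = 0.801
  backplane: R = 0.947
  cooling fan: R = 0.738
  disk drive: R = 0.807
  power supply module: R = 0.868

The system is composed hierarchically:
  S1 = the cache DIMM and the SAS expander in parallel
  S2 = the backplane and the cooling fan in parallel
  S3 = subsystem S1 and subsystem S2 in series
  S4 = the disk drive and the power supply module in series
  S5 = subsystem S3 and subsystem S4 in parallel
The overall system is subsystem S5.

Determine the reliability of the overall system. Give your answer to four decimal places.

Parallel (cache DIMM and SAS expander): 1 − (1 − 0.856000)(1 − 0.801000) = 0.971344
Parallel (backplane and cooling fan): 1 − (1 − 0.947000)(1 − 0.738000) = 0.986114
Series ([0.971344] and [0.986114]): 0.971344 × 0.986114 = 0.957856
Series (disk drive and power supply module): 0.807000 × 0.868000 = 0.700476
Parallel ([0.957856] and [0.700476]): 1 − (1 − 0.957856)(1 − 0.700476) = 0.9874

0.9874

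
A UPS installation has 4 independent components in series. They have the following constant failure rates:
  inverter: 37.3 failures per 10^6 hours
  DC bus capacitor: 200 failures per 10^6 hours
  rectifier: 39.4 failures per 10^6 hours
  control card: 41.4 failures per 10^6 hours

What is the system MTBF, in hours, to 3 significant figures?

Series of exponential components: λ_sys = Σ λ_i
λ_sys = 0.0000373 + 0.000200 + 0.0000394 + 0.0000414 = 3.1810e-04 /h
MTBF = 1 / λ_sys = 3140 h

3140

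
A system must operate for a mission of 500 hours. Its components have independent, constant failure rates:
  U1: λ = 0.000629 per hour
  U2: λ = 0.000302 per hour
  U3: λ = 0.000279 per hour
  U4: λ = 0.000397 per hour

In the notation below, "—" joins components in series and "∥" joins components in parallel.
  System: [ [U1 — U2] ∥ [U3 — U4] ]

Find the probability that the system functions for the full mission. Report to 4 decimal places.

0.8933

R(U1) = exp(−0.000629 × 500) = 0.730154
R(U2) = exp(−0.000302 × 500) = 0.859848
R(U3) = exp(−0.000279 × 500) = 0.869793
R(U4) = exp(−0.000397 × 500) = 0.819960
Series (U1 and U2): 0.730154 × 0.859848 = 0.627821
Series (U3 and U4): 0.869793 × 0.819960 = 0.713195
Parallel ([0.627821] and [0.713195]): 1 − (1 − 0.627821)(1 − 0.713195) = 0.8933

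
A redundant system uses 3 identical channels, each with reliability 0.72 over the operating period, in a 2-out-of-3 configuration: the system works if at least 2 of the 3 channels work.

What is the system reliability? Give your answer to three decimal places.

R = Σ_{i=2}^{3} C(3,i) p^i (1−p)^{3−i} with p = 0.72
C(3,2)·0.72^2·0.28^1 = 0.43546
C(3,3)·0.72^3·0.28^0 = 0.37325
Sum = 0.809

0.809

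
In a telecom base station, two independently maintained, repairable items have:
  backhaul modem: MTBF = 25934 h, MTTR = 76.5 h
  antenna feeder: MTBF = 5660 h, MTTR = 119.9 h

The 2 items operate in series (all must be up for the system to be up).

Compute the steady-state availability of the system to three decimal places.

A(backhaul modem) = MTBF/(MTBF+MTTR) = 25934/(25934+76.5) = 0.997059
A(antenna feeder) = MTBF/(MTBF+MTTR) = 5660/(5660+119.9) = 0.979256
Series availability: 0.997059 × 0.979256 = 0.976

0.976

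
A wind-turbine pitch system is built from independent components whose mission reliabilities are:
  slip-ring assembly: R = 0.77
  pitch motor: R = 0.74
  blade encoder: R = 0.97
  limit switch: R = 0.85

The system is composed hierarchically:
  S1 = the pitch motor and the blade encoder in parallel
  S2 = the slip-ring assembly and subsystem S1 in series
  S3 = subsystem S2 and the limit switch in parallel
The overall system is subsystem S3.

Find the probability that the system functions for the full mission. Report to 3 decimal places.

Parallel (pitch motor and blade encoder): 1 − (1 − 0.74000)(1 − 0.97000) = 0.99220
Series (slip-ring assembly and [0.99220]): 0.77000 × 0.99220 = 0.76399
Parallel ([0.76399] and limit switch): 1 − (1 − 0.76399)(1 − 0.85000) = 0.965

0.965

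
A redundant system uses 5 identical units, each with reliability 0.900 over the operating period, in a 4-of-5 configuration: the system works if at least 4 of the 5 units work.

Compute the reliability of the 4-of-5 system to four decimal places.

0.9185

R = Σ_{i=4}^{5} C(5,i) p^i (1−p)^{5−i} with p = 0.900
C(5,4)·0.900^4·0.100^1 = 0.328050
C(5,5)·0.900^5·0.100^0 = 0.590490
Sum = 0.9185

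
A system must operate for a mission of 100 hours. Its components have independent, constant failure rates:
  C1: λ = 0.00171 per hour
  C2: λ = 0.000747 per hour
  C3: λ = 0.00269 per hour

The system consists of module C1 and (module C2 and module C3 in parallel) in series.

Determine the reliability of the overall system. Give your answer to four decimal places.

0.8285

R(C1) = exp(−0.00171 × 100) = 0.842822
R(C2) = exp(−0.000747 × 100) = 0.928022
R(C3) = exp(−0.00269 × 100) = 0.764143
Parallel (C2 and C3): 1 − (1 − 0.928022)(1 − 0.764143) = 0.983023
Series (C1 and [0.983023]): 0.842822 × 0.983023 = 0.8285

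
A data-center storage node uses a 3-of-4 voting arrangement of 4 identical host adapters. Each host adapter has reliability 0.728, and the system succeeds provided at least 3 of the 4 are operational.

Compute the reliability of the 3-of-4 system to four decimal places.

R = Σ_{i=3}^{4} C(4,i) p^i (1−p)^{4−i} with p = 0.728
C(4,3)·0.728^3·0.272^1 = 0.419781
C(4,4)·0.728^4·0.272^0 = 0.280883
Sum = 0.7007

0.7007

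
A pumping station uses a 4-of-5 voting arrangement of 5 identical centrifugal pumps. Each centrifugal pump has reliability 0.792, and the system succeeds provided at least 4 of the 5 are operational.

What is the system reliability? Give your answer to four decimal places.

R = Σ_{i=4}^{5} C(5,i) p^i (1−p)^{5−i} with p = 0.792
C(5,4)·0.792^4·0.208^1 = 0.409199
C(5,5)·0.792^5·0.208^0 = 0.311620
Sum = 0.7208

0.7208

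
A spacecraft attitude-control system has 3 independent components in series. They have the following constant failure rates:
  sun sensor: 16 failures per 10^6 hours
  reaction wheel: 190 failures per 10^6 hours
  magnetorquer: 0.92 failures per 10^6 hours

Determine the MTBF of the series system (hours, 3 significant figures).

4830

Series of exponential components: λ_sys = Σ λ_i
λ_sys = 0.000016 + 0.00019 + 0.00000092 = 2.0692e-04 /h
MTBF = 1 / λ_sys = 4830 h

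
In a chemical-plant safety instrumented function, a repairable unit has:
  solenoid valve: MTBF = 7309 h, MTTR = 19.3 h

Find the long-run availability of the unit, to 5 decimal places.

A(solenoid valve) = MTBF/(MTBF+MTTR) = 7309/(7309+19.3) = 0.99737

0.99737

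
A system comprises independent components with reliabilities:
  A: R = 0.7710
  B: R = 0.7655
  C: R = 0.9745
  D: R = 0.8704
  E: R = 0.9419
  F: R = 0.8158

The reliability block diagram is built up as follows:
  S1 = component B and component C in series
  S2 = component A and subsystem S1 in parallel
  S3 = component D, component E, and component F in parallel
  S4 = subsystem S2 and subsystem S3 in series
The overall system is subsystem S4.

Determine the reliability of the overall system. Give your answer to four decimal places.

Series (B and C): 0.765500 × 0.974500 = 0.745980
Parallel (A and [0.745980]): 1 − (1 − 0.771000)(1 − 0.745980) = 0.941829
Parallel (D, E, and F): 1 − (1 − 0.870400)(1 − 0.941900)(1 − 0.815800) = 0.998613
Series ([0.941829] and [0.998613]): 0.941829 × 0.998613 = 0.9405

0.9405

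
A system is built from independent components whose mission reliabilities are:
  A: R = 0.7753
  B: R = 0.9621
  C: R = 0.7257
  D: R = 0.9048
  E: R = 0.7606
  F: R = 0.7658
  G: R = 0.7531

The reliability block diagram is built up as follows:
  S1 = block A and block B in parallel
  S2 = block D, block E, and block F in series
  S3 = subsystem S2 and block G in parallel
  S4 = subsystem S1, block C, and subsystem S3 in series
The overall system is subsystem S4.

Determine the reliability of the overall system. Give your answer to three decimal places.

0.635

Parallel (A and B): 1 − (1 − 0.77530)(1 − 0.96210) = 0.99148
Series (D, E, and F): 0.90480 × 0.76060 × 0.76580 = 0.52702
Parallel ([0.52702] and G): 1 − (1 − 0.52702)(1 − 0.75310) = 0.88322
Series ([0.99148], C, and [0.88322]): 0.99148 × 0.72570 × 0.88322 = 0.635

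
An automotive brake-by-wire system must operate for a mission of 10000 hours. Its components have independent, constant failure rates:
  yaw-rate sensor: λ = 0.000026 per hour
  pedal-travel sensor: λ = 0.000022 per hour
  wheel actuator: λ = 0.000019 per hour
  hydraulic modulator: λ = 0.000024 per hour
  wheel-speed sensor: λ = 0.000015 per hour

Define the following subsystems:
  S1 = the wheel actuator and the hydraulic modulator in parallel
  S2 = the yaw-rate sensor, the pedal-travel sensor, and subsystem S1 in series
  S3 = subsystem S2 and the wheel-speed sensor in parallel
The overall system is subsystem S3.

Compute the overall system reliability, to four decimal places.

0.9437

R(yaw-rate sensor) = exp(−0.000026 × 10000) = 0.771052
R(pedal-travel sensor) = exp(−0.000022 × 10000) = 0.802519
R(wheel actuator) = exp(−0.000019 × 10000) = 0.826959
R(hydraulic modulator) = exp(−0.000024 × 10000) = 0.786628
R(wheel-speed sensor) = exp(−0.000015 × 10000) = 0.860708
Parallel (wheel actuator and hydraulic modulator): 1 − (1 − 0.826959)(1 − 0.786628) = 0.963078
Series (yaw-rate sensor, pedal-travel sensor, and [0.963078]): 0.771052 × 0.802519 × 0.963078 = 0.595937
Parallel ([0.595937] and wheel-speed sensor): 1 − (1 − 0.595937)(1 − 0.860708) = 0.9437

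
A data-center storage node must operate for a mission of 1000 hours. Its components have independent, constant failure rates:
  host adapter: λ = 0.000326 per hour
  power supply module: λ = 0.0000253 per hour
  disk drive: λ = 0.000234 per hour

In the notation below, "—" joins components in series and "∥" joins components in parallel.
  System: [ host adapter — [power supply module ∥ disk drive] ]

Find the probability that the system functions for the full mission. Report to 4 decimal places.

0.7180

R(host adapter) = exp(−0.000326 × 1000) = 0.721805
R(power supply module) = exp(−0.0000253 × 1000) = 0.975017
R(disk drive) = exp(−0.000234 × 1000) = 0.791362
Parallel (power supply module and disk drive): 1 − (1 − 0.975017)(1 − 0.791362) = 0.994788
Series (host adapter and [0.994788]): 0.721805 × 0.994788 = 0.7180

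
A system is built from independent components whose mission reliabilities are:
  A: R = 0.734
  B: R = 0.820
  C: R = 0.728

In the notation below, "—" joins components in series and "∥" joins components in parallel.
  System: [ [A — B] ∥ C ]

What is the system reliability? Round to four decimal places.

0.8917

Series (A and B): 0.734000 × 0.820000 = 0.601880
Parallel ([0.601880] and C): 1 − (1 − 0.601880)(1 − 0.728000) = 0.8917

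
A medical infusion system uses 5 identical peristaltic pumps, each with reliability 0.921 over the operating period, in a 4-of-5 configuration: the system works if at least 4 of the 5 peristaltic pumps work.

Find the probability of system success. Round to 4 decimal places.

0.9469

R = Σ_{i=4}^{5} C(5,i) p^i (1−p)^{5−i} with p = 0.921
C(5,4)·0.921^4·0.079^1 = 0.284208
C(5,5)·0.921^5·0.079^0 = 0.662671
Sum = 0.9469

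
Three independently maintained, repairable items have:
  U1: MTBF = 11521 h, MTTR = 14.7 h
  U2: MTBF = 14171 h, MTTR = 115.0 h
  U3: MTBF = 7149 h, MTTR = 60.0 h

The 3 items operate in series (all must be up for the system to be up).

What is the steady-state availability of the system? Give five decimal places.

A(U1) = MTBF/(MTBF+MTTR) = 11521/(11521+14.7) = 0.998726
A(U2) = MTBF/(MTBF+MTTR) = 14171/(14171+115.0) = 0.991950
A(U3) = MTBF/(MTBF+MTTR) = 7149/(7149+60.0) = 0.991677
Series availability: 0.998726 × 0.991950 × 0.991677 = 0.98244

0.98244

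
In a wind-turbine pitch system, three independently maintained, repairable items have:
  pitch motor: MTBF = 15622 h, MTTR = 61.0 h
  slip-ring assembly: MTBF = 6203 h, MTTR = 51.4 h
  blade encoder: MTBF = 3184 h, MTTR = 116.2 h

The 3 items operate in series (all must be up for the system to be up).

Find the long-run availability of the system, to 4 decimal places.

0.9531

A(pitch motor) = MTBF/(MTBF+MTTR) = 15622/(15622+61.0) = 0.996110
A(slip-ring assembly) = MTBF/(MTBF+MTTR) = 6203/(6203+51.4) = 0.991782
A(blade encoder) = MTBF/(MTBF+MTTR) = 3184/(3184+116.2) = 0.964790
Series availability: 0.996110 × 0.991782 × 0.964790 = 0.9531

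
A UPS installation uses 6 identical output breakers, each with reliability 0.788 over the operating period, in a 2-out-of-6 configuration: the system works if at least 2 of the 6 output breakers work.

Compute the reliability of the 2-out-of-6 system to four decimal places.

0.9979

R = Σ_{i=2}^{6} C(6,i) p^i (1−p)^{6−i} with p = 0.788
C(6,2)·0.788^2·0.212^4 = 0.018814
C(6,3)·0.788^3·0.212^3 = 0.093243
C(6,4)·0.788^4·0.212^2 = 0.259937
C(6,5)·0.788^5·0.212^1 = 0.386472
C(6,6)·0.788^6·0.212^0 = 0.239418
Sum = 0.9979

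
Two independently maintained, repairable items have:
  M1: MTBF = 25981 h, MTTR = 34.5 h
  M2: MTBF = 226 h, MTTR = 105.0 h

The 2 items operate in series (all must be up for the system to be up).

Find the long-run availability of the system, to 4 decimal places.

A(M1) = MTBF/(MTBF+MTTR) = 25981/(25981+34.5) = 0.998674
A(M2) = MTBF/(MTBF+MTTR) = 226/(226+105.0) = 0.682779
Series availability: 0.998674 × 0.682779 = 0.6819

0.6819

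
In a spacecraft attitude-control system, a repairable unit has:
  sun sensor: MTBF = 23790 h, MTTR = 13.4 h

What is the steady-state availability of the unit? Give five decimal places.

A(sun sensor) = MTBF/(MTBF+MTTR) = 23790/(23790+13.4) = 0.99944

0.99944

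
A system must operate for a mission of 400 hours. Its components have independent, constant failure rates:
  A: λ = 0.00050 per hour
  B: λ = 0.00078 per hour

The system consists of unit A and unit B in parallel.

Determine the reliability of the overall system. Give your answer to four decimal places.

0.9514

R(A) = exp(−0.00050 × 400) = 0.818731
R(B) = exp(−0.00078 × 400) = 0.731982
Parallel (A and B): 1 − (1 − 0.818731)(1 − 0.731982) = 0.9514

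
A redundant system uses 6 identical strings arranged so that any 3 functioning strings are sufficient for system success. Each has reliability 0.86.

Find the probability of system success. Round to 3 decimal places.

R = Σ_{i=3}^{6} C(6,i) p^i (1−p)^{6−i} with p = 0.86
C(6,3)·0.86^3·0.14^3 = 0.03491
C(6,4)·0.86^4·0.14^2 = 0.16082
C(6,5)·0.86^5·0.14^1 = 0.39516
C(6,6)·0.86^6·0.14^0 = 0.40457
Sum = 0.995

0.995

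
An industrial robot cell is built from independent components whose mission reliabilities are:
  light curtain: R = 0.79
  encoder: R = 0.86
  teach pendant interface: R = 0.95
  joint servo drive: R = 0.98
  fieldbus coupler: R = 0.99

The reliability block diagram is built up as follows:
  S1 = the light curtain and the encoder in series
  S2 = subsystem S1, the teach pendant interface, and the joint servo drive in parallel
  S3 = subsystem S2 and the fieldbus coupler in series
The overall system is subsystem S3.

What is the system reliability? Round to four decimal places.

Series (light curtain and encoder): 0.790000 × 0.860000 = 0.679400
Parallel ([0.679400], teach pendant interface, and joint servo drive): 1 − (1 − 0.679400)(1 − 0.950000)(1 − 0.980000) = 0.999679
Series ([0.999679] and fieldbus coupler): 0.999679 × 0.990000 = 0.9897

0.9897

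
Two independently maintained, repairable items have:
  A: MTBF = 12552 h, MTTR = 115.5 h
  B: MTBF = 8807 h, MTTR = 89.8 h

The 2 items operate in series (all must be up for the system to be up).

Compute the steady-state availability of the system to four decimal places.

A(A) = MTBF/(MTBF+MTTR) = 12552/(12552+115.5) = 0.990882
A(B) = MTBF/(MTBF+MTTR) = 8807/(8807+89.8) = 0.989906
Series availability: 0.990882 × 0.989906 = 0.9809

0.9809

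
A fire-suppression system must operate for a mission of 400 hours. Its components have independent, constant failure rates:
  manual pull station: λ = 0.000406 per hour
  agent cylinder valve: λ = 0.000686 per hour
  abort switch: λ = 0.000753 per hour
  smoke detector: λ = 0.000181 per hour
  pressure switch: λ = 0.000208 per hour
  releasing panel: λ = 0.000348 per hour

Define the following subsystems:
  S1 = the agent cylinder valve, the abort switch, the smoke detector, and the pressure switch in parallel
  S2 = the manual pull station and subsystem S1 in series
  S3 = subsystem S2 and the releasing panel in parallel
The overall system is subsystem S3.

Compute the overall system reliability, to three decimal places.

0.980

R(manual pull station) = exp(−0.000406 × 400) = 0.85010
R(agent cylinder valve) = exp(−0.000686 × 400) = 0.76003
R(abort switch) = exp(−0.000753 × 400) = 0.73993
R(smoke detector) = exp(−0.000181 × 400) = 0.93016
R(pressure switch) = exp(−0.000208 × 400) = 0.92017
R(releasing panel) = exp(−0.000348 × 400) = 0.87005
Parallel (agent cylinder valve, abort switch, smoke detector, and pressure switch): 1 − (1 − 0.76003)(1 − 0.73993)(1 − 0.93016)(1 − 0.92017) = 0.99965
Series (manual pull station and [0.99965]): 0.85010 × 0.99965 = 0.84980
Parallel ([0.84980] and releasing panel): 1 − (1 − 0.84980)(1 − 0.87005) = 0.980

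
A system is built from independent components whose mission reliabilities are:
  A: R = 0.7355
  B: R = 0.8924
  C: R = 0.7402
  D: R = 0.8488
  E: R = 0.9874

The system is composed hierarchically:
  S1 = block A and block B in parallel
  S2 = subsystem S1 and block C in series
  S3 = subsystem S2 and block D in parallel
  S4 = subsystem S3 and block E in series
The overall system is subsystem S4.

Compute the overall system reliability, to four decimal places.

0.9455

Parallel (A and B): 1 − (1 − 0.735500)(1 − 0.892400) = 0.971540
Series ([0.971540] and C): 0.971540 × 0.740200 = 0.719134
Parallel ([0.719134] and D): 1 − (1 − 0.719134)(1 − 0.848800) = 0.957533
Series ([0.957533] and E): 0.957533 × 0.987400 = 0.9455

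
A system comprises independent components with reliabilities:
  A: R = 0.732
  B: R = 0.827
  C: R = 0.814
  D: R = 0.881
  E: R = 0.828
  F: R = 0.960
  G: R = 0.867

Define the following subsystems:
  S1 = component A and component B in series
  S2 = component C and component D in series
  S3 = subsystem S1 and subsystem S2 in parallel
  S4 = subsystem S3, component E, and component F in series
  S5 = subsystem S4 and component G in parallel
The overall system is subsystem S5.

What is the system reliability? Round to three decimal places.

0.961

Series (A and B): 0.73200 × 0.82700 = 0.60536
Series (C and D): 0.81400 × 0.88100 = 0.71713
Parallel ([0.60536] and [0.71713]): 1 − (1 − 0.60536)(1 − 0.71713) = 0.88837
Series ([0.88837], E, and F): 0.88837 × 0.82800 × 0.96000 = 0.70615
Parallel ([0.70615] and G): 1 − (1 − 0.70615)(1 − 0.86700) = 0.961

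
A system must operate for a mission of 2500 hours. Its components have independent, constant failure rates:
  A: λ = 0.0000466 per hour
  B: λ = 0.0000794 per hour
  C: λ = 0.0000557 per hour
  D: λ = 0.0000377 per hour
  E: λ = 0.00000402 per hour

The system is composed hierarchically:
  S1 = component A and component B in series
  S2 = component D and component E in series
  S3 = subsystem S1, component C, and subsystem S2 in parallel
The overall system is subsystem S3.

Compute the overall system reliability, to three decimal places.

R(A) = exp(−0.0000466 × 2500) = 0.89003
R(B) = exp(−0.0000794 × 2500) = 0.81996
R(C) = exp(−0.0000557 × 2500) = 0.87001
R(D) = exp(−0.0000377 × 2500) = 0.91006
R(E) = exp(−0.00000402 × 2500) = 0.99000
Series (A and B): 0.89003 × 0.81996 = 0.72979
Series (D and E): 0.91006 × 0.99000 = 0.90096
Parallel ([0.72979], C, and [0.90096]): 1 − (1 − 0.72979)(1 − 0.87001)(1 − 0.90096) = 0.997

0.997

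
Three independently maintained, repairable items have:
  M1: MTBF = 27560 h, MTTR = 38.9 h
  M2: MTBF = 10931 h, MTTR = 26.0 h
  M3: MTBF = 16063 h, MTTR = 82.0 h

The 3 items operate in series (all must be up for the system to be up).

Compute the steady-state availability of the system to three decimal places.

0.991

A(M1) = MTBF/(MTBF+MTTR) = 27560/(27560+38.9) = 0.998591
A(M2) = MTBF/(MTBF+MTTR) = 10931/(10931+26.0) = 0.997627
A(M3) = MTBF/(MTBF+MTTR) = 16063/(16063+82.0) = 0.994921
Series availability: 0.998591 × 0.997627 × 0.994921 = 0.991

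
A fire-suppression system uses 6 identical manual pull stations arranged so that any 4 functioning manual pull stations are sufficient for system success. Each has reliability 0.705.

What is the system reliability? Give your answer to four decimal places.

0.7535

R = Σ_{i=4}^{6} C(6,i) p^i (1−p)^{6−i} with p = 0.705
C(6,4)·0.705^4·0.295^2 = 0.322472
C(6,5)·0.705^5·0.295^1 = 0.308261
C(6,6)·0.705^6·0.295^0 = 0.122782
Sum = 0.7535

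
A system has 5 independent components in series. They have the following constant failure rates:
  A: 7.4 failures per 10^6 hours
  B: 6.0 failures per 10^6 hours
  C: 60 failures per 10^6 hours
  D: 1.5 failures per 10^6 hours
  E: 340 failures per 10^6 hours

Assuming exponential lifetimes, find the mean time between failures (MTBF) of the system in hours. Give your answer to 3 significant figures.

Series of exponential components: λ_sys = Σ λ_i
λ_sys = 0.0000074 + 0.0000060 + 0.000060 + 0.0000015 + 0.00034 = 4.1490e-04 /h
MTBF = 1 / λ_sys = 2410 h

2410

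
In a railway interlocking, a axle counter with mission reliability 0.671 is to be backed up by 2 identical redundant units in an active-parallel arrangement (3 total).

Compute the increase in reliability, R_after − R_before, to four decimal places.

R_before = 0.671
R_after = 1 − (1 − 0.671)^3 = 0.9644
ΔR = 0.9644 − 0.671 = 0.2934

0.2934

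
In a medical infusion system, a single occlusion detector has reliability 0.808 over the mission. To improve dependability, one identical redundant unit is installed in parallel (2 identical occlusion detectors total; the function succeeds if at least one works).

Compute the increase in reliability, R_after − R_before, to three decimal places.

0.155

R_before = 0.808
R_after = 1 − (1 − 0.808)^2 = 0.963
ΔR = 0.963 − 0.808 = 0.155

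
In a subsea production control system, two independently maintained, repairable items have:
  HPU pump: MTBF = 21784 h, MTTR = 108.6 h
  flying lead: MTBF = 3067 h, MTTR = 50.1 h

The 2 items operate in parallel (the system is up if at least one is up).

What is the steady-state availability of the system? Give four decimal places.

A(HPU pump) = MTBF/(MTBF+MTTR) = 21784/(21784+108.6) = 0.995039
A(flying lead) = MTBF/(MTBF+MTTR) = 3067/(3067+50.1) = 0.983927
Parallel availability: 1 − (1 − 0.995039)(1 − 0.983927) = 0.9999

0.9999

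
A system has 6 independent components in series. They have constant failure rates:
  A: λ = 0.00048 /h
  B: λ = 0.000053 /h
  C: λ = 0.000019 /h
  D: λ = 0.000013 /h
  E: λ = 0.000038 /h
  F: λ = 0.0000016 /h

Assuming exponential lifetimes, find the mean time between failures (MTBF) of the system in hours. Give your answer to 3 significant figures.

Series of exponential components: λ_sys = Σ λ_i
λ_sys = 0.00048 + 0.000053 + 0.000019 + 0.000013 + 0.000038 + 0.0000016 = 6.0460e-04 /h
MTBF = 1 / λ_sys = 1650 h

1650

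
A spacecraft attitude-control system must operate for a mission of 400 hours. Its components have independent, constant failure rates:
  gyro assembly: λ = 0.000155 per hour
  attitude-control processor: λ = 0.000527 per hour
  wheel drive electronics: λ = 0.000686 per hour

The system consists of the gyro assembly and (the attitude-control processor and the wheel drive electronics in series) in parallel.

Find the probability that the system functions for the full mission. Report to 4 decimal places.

0.9769

R(gyro assembly) = exp(−0.000155 × 400) = 0.939883
R(attitude-control processor) = exp(−0.000527 × 400) = 0.809936
R(wheel drive electronics) = exp(−0.000686 × 400) = 0.760028
Series (attitude-control processor and wheel drive electronics): 0.809936 × 0.760028 = 0.615574
Parallel (gyro assembly and [0.615574]): 1 − (1 − 0.939883)(1 − 0.615574) = 0.9769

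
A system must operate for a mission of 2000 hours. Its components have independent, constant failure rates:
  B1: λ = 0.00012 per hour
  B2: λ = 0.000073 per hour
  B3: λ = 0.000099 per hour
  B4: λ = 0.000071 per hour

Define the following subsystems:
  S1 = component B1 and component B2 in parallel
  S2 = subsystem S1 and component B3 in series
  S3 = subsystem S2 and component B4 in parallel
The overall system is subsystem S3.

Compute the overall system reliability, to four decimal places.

R(B1) = exp(−0.00012 × 2000) = 0.786628
R(B2) = exp(−0.000073 × 2000) = 0.864158
R(B3) = exp(−0.000099 × 2000) = 0.820370
R(B4) = exp(−0.000071 × 2000) = 0.867621
Parallel (B1 and B2): 1 − (1 − 0.786628)(1 − 0.864158) = 0.971015
Series ([0.971015] and B3): 0.971015 × 0.820370 = 0.796592
Parallel ([0.796592] and B4): 1 − (1 − 0.796592)(1 − 0.867621) = 0.9731

0.9731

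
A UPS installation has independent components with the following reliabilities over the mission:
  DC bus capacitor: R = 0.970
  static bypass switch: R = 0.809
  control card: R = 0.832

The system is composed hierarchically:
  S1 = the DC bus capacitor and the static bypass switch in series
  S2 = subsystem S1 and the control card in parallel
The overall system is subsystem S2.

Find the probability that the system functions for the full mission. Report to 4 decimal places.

0.9638

Series (DC bus capacitor and static bypass switch): 0.970000 × 0.809000 = 0.784730
Parallel ([0.784730] and control card): 1 − (1 − 0.784730)(1 − 0.832000) = 0.9638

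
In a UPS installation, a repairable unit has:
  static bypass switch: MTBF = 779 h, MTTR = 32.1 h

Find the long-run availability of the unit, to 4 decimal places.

A(static bypass switch) = MTBF/(MTBF+MTTR) = 779/(779+32.1) = 0.9604

0.9604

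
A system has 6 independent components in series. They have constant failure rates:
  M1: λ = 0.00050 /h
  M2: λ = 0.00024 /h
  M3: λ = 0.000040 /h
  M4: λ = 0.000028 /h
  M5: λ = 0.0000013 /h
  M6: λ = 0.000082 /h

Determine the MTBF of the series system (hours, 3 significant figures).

1120

Series of exponential components: λ_sys = Σ λ_i
λ_sys = 0.00050 + 0.00024 + 0.000040 + 0.000028 + 0.0000013 + 0.000082 = 8.9130e-04 /h
MTBF = 1 / λ_sys = 1120 h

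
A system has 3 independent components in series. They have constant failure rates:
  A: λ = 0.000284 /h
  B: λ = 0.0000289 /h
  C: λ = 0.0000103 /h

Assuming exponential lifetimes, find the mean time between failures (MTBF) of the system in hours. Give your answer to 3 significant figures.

3090

Series of exponential components: λ_sys = Σ λ_i
λ_sys = 0.000284 + 0.0000289 + 0.0000103 = 3.2320e-04 /h
MTBF = 1 / λ_sys = 3090 h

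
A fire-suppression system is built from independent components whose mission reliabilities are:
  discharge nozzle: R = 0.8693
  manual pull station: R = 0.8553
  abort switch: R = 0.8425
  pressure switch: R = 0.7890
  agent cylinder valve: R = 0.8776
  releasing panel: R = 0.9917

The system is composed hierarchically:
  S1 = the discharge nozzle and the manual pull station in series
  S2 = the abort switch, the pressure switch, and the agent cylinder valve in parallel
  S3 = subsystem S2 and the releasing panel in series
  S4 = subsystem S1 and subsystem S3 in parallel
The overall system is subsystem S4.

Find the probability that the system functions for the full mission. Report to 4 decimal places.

Series (discharge nozzle and manual pull station): 0.869300 × 0.855300 = 0.743512
Parallel (abort switch, pressure switch, and agent cylinder valve): 1 − (1 − 0.842500)(1 − 0.789000)(1 − 0.877600) = 0.995932
Series ([0.995932] and releasing panel): 0.995932 × 0.991700 = 0.987666
Parallel ([0.743512] and [0.987666]): 1 − (1 − 0.743512)(1 − 0.987666) = 0.9968

0.9968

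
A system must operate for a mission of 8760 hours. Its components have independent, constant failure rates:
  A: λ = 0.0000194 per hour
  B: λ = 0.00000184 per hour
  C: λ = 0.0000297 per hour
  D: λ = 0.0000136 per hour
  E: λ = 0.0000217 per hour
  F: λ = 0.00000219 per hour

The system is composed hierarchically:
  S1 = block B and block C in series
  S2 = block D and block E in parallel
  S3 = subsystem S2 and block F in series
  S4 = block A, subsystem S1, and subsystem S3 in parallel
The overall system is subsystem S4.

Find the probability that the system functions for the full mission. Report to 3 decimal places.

0.999

R(A) = exp(−0.0000194 × 8760) = 0.84371
R(B) = exp(−0.00000184 × 8760) = 0.98401
R(C) = exp(−0.0000297 × 8760) = 0.77092
R(D) = exp(−0.0000136 × 8760) = 0.88769
R(E) = exp(−0.0000217 × 8760) = 0.82688
R(F) = exp(−0.00000219 × 8760) = 0.98100
Series (B and C): 0.98401 × 0.77092 = 0.75859
Parallel (D and E): 1 − (1 − 0.88769)(1 − 0.82688) = 0.98056
Series ([0.98056] and F): 0.98056 × 0.98100 = 0.96193
Parallel (A, [0.75859], and [0.96193]): 1 − (1 − 0.84371)(1 − 0.75859)(1 − 0.96193) = 0.999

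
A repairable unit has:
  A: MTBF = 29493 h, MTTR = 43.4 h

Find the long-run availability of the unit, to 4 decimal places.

0.9985

A(A) = MTBF/(MTBF+MTTR) = 29493/(29493+43.4) = 0.9985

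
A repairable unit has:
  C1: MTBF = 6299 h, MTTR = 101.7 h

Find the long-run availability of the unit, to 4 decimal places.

0.9841

A(C1) = MTBF/(MTBF+MTTR) = 6299/(6299+101.7) = 0.9841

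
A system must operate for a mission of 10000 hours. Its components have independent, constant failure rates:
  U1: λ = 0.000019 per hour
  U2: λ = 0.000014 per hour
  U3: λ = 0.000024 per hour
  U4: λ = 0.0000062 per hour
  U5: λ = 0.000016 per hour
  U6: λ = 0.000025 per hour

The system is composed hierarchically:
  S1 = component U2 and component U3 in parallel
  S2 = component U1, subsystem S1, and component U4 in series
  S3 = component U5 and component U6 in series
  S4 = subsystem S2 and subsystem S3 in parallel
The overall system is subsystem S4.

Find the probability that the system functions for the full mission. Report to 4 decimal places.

0.9178

R(U1) = exp(−0.000019 × 10000) = 0.826959
R(U2) = exp(−0.000014 × 10000) = 0.869358
R(U3) = exp(−0.000024 × 10000) = 0.786628
R(U4) = exp(−0.0000062 × 10000) = 0.939883
R(U5) = exp(−0.000016 × 10000) = 0.852144
R(U6) = exp(−0.000025 × 10000) = 0.778801
Parallel (U2 and U3): 1 − (1 − 0.869358)(1 − 0.786628) = 0.972125
Series (U1, [0.972125], and U4): 0.826959 × 0.972125 × 0.939883 = 0.755579
Series (U5 and U6): 0.852144 × 0.778801 = 0.663651
Parallel ([0.755579] and [0.663651]): 1 − (1 − 0.755579)(1 − 0.663651) = 0.9178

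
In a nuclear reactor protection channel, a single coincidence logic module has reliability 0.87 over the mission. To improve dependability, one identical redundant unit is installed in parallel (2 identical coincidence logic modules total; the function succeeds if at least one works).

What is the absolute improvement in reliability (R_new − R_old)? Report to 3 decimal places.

0.113

R_before = 0.87
R_after = 1 − (1 − 0.87)^2 = 0.983
ΔR = 0.983 − 0.87 = 0.113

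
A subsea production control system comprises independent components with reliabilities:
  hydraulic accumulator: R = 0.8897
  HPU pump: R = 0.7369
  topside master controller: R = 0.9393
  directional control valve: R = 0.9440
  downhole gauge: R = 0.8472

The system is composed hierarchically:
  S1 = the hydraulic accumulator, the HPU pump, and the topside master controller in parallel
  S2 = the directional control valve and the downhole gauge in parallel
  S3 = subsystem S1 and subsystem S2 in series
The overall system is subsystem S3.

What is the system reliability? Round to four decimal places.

Parallel (hydraulic accumulator, HPU pump, and topside master controller): 1 − (1 − 0.889700)(1 − 0.736900)(1 − 0.939300) = 0.998238
Parallel (directional control valve and downhole gauge): 1 − (1 − 0.944000)(1 − 0.847200) = 0.991443
Series ([0.998238] and [0.991443]): 0.998238 × 0.991443 = 0.9897

0.9897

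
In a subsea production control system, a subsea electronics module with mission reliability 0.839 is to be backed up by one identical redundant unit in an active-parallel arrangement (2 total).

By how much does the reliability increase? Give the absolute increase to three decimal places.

R_before = 0.839
R_after = 1 − (1 − 0.839)^2 = 0.974
ΔR = 0.974 − 0.839 = 0.135

0.135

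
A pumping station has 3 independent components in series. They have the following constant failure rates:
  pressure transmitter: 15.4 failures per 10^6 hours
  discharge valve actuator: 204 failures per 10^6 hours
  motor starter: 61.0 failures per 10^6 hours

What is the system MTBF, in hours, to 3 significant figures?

3570

Series of exponential components: λ_sys = Σ λ_i
λ_sys = 0.0000154 + 0.000204 + 0.0000610 = 2.8040e-04 /h
MTBF = 1 / λ_sys = 3570 h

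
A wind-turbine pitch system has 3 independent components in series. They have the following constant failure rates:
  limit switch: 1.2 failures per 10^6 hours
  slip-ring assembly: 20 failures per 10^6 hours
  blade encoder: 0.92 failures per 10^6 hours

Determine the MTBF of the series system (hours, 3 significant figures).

Series of exponential components: λ_sys = Σ λ_i
λ_sys = 0.0000012 + 0.000020 + 0.00000092 = 2.2120e-05 /h
MTBF = 1 / λ_sys = 45200 h

45200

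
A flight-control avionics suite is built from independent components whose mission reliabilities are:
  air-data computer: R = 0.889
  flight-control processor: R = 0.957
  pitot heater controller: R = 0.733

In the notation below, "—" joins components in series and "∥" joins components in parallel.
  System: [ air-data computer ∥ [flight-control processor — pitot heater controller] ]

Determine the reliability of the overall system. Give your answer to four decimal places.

0.9669

Series (flight-control processor and pitot heater controller): 0.957000 × 0.733000 = 0.701481
Parallel (air-data computer and [0.701481]): 1 − (1 − 0.889000)(1 − 0.701481) = 0.9669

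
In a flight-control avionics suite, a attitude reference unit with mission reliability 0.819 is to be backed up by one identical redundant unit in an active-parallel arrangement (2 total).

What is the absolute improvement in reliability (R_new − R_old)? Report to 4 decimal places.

R_before = 0.819
R_after = 1 − (1 − 0.819)^2 = 0.9672
ΔR = 0.9672 − 0.819 = 0.1482

0.1482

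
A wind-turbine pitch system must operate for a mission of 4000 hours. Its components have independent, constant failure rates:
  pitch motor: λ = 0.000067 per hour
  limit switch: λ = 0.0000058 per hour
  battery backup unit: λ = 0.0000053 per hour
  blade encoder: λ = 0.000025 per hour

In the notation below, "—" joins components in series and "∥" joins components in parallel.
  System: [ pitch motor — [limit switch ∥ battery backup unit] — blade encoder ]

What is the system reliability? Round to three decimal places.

0.692

R(pitch motor) = exp(−0.000067 × 4000) = 0.76491
R(limit switch) = exp(−0.0000058 × 4000) = 0.97707
R(battery backup unit) = exp(−0.0000053 × 4000) = 0.97902
R(blade encoder) = exp(−0.000025 × 4000) = 0.90484
Parallel (limit switch and battery backup unit): 1 − (1 − 0.97707)(1 − 0.97902) = 0.99952
Series (pitch motor, [0.99952], and blade encoder): 0.76491 × 0.99952 × 0.90484 = 0.692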